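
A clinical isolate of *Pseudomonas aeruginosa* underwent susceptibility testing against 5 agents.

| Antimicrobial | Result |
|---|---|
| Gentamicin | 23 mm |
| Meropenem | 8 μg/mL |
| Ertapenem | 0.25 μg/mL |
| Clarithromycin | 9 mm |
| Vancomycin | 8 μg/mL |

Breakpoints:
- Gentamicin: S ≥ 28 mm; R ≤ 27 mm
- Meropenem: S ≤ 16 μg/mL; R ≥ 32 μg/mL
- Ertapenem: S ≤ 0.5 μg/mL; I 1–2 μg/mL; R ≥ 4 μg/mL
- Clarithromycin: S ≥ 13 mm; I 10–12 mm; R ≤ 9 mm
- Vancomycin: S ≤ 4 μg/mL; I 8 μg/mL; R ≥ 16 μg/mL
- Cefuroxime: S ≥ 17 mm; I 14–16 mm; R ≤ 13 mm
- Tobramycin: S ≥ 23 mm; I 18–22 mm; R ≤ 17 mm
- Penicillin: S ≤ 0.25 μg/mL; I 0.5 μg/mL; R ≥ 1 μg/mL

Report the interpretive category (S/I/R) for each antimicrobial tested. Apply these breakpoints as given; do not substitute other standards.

Gentamicin 23 mm: ≤ 27 mm → R
Meropenem: 8 μg/mL is ≤ 16 μg/mL — Susceptible
Ertapenem: 0.25 μg/mL is ≤ 0.5 μg/mL ⇒ S
Clarithromycin: 9 mm is ≤ 9 mm ⇒ Resistant
Vancomycin: 8 μg/mL is = 8 μg/mL → intermediate

R, S, S, R, I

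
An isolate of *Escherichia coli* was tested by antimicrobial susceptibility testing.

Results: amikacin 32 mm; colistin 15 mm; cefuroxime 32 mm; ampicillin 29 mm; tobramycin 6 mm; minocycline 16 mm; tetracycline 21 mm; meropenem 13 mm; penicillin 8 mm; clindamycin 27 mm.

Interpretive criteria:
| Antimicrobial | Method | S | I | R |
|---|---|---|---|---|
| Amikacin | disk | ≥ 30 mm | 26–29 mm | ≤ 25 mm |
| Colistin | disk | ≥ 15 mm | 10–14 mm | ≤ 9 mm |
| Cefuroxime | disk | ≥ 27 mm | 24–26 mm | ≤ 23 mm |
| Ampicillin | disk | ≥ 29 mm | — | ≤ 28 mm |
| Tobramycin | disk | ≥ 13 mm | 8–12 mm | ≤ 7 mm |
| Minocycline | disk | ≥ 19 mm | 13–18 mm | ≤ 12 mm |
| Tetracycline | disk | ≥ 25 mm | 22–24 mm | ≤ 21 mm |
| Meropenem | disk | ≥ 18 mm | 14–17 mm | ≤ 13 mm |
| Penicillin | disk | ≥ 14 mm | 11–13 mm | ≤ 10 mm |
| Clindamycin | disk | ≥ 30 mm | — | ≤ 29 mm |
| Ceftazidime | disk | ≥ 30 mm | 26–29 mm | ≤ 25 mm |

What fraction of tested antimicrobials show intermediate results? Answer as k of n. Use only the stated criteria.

1 of 10

Amikacin (32 mm) ≥ 30 mm — Susceptible
Colistin: 15 mm is ≥ 15 mm ⇒ S
Cefuroxime 32 mm: ≥ 27 mm → Susceptible
Ampicillin: 29 mm is ≥ 29 mm — susceptible
Tobramycin 6 mm: ≤ 7 mm — R
Minocycline 16 mm: in 13–18 mm — I
Tetracycline 21 mm: ≤ 21 mm ⇒ resistant
Meropenem: 13 mm is ≤ 13 mm ⇒ R
Penicillin 8 mm: ≤ 10 mm — resistant
Clindamycin (27 mm) ≤ 29 mm → Resistant
Intermediate: 1/10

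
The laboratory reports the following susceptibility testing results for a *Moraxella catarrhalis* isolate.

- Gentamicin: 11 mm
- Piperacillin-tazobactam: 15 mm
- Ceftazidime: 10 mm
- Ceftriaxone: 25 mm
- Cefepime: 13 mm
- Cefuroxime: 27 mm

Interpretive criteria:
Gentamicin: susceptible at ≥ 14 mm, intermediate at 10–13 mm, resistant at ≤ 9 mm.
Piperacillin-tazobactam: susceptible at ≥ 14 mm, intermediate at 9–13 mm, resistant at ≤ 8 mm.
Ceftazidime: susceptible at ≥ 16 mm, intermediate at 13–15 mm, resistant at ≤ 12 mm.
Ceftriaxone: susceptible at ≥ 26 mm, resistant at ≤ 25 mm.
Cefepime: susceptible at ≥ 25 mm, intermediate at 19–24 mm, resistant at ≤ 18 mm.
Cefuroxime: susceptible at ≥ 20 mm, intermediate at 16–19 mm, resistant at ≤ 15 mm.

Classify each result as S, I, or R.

Gentamicin: 11 mm is in 10–13 mm — Intermediate
Piperacillin-tazobactam: 15 mm is ≥ 14 mm ⇒ S
Ceftazidime (10 mm) ≤ 12 mm — Resistant
Ceftriaxone (25 mm) ≤ 25 mm → resistant
Cefepime 13 mm: ≤ 18 mm ⇒ resistant
Cefuroxime 27 mm: ≥ 20 mm — susceptible

I, S, R, R, R, S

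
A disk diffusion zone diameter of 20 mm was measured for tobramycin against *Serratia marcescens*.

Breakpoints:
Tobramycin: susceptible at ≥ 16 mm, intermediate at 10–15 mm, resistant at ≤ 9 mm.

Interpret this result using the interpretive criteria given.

S

Tobramycin: 20 mm is ≥ 16 mm → susceptible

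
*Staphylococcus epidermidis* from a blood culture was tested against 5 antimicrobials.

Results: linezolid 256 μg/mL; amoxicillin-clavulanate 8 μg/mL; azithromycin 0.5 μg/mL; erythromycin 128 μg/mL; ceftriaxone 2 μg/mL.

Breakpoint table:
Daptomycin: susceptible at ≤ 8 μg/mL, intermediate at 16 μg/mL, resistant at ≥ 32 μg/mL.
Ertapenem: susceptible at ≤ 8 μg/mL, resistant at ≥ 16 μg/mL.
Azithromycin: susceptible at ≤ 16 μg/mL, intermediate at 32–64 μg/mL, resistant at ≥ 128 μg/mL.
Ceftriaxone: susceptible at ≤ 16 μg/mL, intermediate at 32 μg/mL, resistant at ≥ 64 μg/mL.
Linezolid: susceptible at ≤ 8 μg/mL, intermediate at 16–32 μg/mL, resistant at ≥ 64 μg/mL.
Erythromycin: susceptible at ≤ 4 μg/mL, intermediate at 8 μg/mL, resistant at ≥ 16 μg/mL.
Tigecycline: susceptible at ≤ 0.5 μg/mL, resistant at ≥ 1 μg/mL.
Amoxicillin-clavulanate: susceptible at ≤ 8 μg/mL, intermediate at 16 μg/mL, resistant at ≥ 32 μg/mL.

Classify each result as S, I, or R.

Linezolid: 256 μg/mL is ≥ 64 μg/mL — Resistant
Amoxicillin-clavulanate (8 μg/mL) ≤ 8 μg/mL — S
Azithromycin: 0.5 μg/mL is ≤ 16 μg/mL → S
Erythromycin: 128 μg/mL is ≥ 16 μg/mL → Resistant
Ceftriaxone: 2 μg/mL is ≤ 16 μg/mL ⇒ Susceptible

R, S, S, R, S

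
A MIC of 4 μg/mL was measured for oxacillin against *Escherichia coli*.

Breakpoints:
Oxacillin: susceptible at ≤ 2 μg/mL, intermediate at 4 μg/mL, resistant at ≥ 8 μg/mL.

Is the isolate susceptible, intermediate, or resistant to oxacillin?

Oxacillin 4 μg/mL: = 4 μg/mL ⇒ intermediate

I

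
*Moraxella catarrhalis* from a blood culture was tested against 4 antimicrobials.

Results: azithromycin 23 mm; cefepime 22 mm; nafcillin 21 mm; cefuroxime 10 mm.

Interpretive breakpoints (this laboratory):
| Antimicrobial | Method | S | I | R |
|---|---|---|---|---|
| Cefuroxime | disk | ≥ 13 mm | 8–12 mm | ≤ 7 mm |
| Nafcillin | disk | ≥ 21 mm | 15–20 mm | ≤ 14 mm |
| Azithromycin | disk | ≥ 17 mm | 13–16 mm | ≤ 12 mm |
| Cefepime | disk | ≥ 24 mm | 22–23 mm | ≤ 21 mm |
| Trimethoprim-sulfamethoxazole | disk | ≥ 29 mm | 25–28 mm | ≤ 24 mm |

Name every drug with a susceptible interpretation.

Azithromycin: 23 mm is ≥ 17 mm — Susceptible
Cefepime 22 mm: in 22–23 mm → I
Nafcillin 21 mm: ≥ 21 mm — Susceptible
Cefuroxime: 10 mm is in 8–12 mm — intermediate

azithromycin, nafcillin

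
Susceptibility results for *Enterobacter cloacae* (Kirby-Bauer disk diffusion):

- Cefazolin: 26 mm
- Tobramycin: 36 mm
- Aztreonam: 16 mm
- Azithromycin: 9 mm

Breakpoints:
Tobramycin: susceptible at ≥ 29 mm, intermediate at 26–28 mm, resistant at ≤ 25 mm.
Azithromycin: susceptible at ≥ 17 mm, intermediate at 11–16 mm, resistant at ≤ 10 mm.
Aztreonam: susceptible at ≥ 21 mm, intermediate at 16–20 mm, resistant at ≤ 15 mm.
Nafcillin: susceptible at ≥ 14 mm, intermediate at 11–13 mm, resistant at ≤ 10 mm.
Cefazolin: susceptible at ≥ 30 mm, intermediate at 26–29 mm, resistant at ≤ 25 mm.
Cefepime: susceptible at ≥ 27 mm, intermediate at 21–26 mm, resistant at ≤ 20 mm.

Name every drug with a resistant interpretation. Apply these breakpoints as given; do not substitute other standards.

Cefazolin (26 mm) in 26–29 mm → I
Tobramycin (36 mm) ≥ 29 mm → S
Aztreonam 16 mm: in 16–20 mm ⇒ I
Azithromycin 9 mm: ≤ 10 mm → resistant

azithromycin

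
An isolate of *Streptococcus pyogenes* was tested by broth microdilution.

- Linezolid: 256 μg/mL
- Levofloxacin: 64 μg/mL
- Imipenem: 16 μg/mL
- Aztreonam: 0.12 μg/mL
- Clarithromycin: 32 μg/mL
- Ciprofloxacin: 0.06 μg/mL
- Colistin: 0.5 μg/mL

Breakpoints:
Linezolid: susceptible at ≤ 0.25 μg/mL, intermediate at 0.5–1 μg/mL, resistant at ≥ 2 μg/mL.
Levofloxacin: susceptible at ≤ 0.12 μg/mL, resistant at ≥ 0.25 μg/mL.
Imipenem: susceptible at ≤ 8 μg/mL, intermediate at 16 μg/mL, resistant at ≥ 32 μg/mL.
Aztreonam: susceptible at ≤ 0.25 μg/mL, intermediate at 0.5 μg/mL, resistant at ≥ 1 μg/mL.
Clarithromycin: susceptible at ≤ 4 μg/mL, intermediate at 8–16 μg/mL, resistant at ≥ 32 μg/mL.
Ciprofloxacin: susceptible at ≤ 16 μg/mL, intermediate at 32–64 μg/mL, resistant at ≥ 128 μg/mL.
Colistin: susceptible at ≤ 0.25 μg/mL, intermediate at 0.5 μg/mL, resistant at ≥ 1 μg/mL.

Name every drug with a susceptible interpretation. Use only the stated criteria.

Linezolid 256 μg/mL: ≥ 2 μg/mL ⇒ Resistant
Levofloxacin 64 μg/mL: ≥ 0.25 μg/mL — Resistant
Imipenem: 16 μg/mL is = 16 μg/mL — Intermediate
Aztreonam 0.12 μg/mL: ≤ 0.25 μg/mL → susceptible
Clarithromycin: 32 μg/mL is ≥ 32 μg/mL — resistant
Ciprofloxacin (0.06 μg/mL) ≤ 16 μg/mL ⇒ Susceptible
Colistin 0.5 μg/mL: = 0.5 μg/mL ⇒ Intermediate

aztreonam, ciprofloxacin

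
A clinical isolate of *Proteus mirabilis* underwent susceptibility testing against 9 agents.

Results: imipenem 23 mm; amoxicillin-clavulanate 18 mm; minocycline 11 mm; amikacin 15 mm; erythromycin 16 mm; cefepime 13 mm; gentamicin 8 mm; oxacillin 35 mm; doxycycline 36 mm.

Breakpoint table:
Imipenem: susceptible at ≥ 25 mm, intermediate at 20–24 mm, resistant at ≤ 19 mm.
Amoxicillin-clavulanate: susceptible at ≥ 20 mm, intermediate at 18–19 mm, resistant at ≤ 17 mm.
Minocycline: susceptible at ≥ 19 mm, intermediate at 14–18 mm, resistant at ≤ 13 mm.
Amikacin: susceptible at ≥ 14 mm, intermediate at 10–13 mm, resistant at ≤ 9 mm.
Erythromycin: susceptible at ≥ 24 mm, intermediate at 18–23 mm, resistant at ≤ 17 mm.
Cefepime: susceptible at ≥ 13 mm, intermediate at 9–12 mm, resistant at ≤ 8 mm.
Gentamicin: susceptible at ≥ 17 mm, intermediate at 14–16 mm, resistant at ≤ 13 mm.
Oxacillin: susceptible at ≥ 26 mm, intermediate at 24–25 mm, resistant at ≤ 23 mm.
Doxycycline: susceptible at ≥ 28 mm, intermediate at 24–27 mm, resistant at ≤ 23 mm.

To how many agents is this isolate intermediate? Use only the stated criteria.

2

Imipenem: 23 mm is in 20–24 mm — Intermediate
Amoxicillin-clavulanate (18 mm) in 18–19 mm ⇒ I
Minocycline 11 mm: ≤ 13 mm → R
Amikacin 15 mm: ≥ 14 mm → susceptible
Erythromycin: 16 mm is ≤ 17 mm ⇒ R
Cefepime (13 mm) ≥ 13 mm — susceptible
Gentamicin 8 mm: ≤ 13 mm → resistant
Oxacillin (35 mm) ≥ 26 mm — susceptible
Doxycycline (36 mm) ≥ 28 mm ⇒ susceptible
Intermediate: 2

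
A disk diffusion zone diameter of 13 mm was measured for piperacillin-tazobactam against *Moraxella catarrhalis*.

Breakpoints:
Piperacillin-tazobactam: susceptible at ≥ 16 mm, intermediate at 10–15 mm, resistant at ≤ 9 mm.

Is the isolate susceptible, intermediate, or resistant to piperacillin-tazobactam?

Piperacillin-tazobactam (13 mm) in 10–15 mm → intermediate

Intermediate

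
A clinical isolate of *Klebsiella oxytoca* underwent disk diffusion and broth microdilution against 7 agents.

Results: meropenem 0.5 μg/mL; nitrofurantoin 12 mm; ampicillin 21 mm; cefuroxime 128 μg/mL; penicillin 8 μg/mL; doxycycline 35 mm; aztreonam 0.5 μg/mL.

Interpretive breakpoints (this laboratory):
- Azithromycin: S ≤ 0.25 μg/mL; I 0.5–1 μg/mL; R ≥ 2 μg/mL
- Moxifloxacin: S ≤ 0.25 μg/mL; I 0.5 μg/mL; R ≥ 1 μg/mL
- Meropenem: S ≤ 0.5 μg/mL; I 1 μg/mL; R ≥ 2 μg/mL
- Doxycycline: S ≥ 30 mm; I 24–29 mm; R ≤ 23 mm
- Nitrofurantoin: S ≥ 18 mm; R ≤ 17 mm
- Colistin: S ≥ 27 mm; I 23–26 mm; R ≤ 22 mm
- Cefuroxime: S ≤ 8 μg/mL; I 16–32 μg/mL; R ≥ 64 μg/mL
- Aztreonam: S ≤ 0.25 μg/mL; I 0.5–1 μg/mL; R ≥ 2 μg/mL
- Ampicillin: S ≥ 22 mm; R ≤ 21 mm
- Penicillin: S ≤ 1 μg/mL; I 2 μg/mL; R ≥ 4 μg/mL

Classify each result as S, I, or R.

Meropenem (0.5 μg/mL) ≤ 0.5 μg/mL — susceptible
Nitrofurantoin (12 mm) ≤ 17 mm — resistant
Ampicillin: 21 mm is ≤ 21 mm ⇒ resistant
Cefuroxime 128 μg/mL: ≥ 64 μg/mL — Resistant
Penicillin (8 μg/mL) ≥ 4 μg/mL ⇒ Resistant
Doxycycline (35 mm) ≥ 30 mm ⇒ S
Aztreonam (0.5 μg/mL) in 0.5–1 μg/mL → I

S, R, R, R, R, S, I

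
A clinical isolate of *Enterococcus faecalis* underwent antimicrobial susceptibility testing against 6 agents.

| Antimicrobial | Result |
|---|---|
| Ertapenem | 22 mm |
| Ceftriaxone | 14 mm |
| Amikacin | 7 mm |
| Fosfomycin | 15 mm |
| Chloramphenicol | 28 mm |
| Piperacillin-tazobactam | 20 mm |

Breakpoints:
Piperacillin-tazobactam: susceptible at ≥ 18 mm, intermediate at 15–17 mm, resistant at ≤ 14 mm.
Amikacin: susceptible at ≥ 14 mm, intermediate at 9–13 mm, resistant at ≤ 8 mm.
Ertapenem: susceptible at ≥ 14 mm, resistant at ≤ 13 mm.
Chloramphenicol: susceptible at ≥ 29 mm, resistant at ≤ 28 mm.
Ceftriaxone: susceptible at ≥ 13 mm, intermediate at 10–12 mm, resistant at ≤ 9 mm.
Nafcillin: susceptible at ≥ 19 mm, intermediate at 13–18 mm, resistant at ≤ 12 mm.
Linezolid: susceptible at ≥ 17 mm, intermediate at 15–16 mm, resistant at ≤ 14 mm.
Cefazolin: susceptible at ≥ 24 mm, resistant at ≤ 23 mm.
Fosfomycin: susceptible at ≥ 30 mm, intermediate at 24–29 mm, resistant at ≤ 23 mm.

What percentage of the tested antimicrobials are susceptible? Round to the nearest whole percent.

50%

Ertapenem: 22 mm is ≥ 14 mm ⇒ S
Ceftriaxone: 14 mm is ≥ 13 mm → S
Amikacin: 7 mm is ≤ 8 mm → Resistant
Fosfomycin: 15 mm is ≤ 23 mm ⇒ resistant
Chloramphenicol (28 mm) ≤ 28 mm — resistant
Piperacillin-tazobactam 20 mm: ≥ 18 mm — S
Susceptible: 3/6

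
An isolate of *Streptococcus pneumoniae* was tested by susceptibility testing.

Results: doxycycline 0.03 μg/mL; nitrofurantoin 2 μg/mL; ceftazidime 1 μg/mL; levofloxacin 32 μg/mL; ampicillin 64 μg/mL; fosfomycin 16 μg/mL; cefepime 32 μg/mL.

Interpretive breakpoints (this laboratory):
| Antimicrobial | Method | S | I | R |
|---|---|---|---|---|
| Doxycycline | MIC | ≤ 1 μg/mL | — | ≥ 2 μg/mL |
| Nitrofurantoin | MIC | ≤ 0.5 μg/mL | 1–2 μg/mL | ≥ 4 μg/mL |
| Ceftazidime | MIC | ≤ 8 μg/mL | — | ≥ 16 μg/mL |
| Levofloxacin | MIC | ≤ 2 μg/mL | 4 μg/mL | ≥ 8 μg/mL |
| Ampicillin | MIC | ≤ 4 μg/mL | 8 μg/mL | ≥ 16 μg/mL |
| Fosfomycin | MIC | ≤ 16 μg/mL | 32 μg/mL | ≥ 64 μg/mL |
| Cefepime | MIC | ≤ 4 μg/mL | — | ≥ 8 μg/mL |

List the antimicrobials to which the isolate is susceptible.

Doxycycline: 0.03 μg/mL is ≤ 1 μg/mL → S
Nitrofurantoin 2 μg/mL: in 1–2 μg/mL ⇒ I
Ceftazidime (1 μg/mL) ≤ 8 μg/mL — S
Levofloxacin (32 μg/mL) ≥ 8 μg/mL ⇒ R
Ampicillin (64 μg/mL) ≥ 16 μg/mL → resistant
Fosfomycin 16 μg/mL: ≤ 16 μg/mL ⇒ S
Cefepime: 32 μg/mL is ≥ 8 μg/mL — R

doxycycline, ceftazidime, fosfomycin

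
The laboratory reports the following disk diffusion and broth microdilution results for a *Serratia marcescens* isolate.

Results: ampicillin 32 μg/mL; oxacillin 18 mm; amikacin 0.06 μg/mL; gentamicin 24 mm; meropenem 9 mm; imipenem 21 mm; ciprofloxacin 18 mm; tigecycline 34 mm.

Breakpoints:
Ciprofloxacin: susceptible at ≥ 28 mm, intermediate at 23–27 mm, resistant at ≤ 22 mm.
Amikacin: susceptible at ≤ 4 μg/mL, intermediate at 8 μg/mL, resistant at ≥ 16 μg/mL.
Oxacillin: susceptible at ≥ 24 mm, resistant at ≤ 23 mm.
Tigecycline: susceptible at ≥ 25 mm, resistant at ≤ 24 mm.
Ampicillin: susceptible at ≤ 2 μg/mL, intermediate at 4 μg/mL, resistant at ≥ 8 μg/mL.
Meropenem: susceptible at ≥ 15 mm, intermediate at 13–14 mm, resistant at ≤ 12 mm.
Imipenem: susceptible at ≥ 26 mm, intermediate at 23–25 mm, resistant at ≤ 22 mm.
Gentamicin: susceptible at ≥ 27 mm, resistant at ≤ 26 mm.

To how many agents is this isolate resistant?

Ampicillin (32 μg/mL) ≥ 8 μg/mL → R
Oxacillin: 18 mm is ≤ 23 mm → Resistant
Amikacin 0.06 μg/mL: ≤ 4 μg/mL ⇒ susceptible
Gentamicin (24 mm) ≤ 26 mm ⇒ Resistant
Meropenem: 9 mm is ≤ 12 mm ⇒ Resistant
Imipenem 21 mm: ≤ 22 mm → resistant
Ciprofloxacin (18 mm) ≤ 22 mm → R
Tigecycline: 34 mm is ≥ 25 mm → Susceptible
Resistant: 6

6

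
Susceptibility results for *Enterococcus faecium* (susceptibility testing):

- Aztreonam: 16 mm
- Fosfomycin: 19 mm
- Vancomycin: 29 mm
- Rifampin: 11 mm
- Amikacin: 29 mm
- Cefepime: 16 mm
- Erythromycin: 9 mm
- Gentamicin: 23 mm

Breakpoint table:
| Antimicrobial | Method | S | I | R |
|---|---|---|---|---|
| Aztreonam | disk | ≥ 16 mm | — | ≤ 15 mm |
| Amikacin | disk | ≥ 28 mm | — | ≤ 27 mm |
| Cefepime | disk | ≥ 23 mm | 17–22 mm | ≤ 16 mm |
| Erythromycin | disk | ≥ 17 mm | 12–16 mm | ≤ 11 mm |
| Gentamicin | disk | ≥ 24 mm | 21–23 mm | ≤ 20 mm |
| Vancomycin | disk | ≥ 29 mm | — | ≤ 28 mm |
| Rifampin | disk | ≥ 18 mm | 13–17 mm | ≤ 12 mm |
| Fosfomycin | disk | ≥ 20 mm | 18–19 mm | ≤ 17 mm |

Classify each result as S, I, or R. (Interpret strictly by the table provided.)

Aztreonam 16 mm: ≥ 16 mm ⇒ susceptible
Fosfomycin: 19 mm is in 18–19 mm ⇒ I
Vancomycin 29 mm: ≥ 29 mm → S
Rifampin: 11 mm is ≤ 12 mm — resistant
Amikacin 29 mm: ≥ 28 mm ⇒ S
Cefepime: 16 mm is ≤ 16 mm — resistant
Erythromycin: 9 mm is ≤ 11 mm — resistant
Gentamicin: 23 mm is in 21–23 mm — intermediate

S, I, S, R, S, R, R, I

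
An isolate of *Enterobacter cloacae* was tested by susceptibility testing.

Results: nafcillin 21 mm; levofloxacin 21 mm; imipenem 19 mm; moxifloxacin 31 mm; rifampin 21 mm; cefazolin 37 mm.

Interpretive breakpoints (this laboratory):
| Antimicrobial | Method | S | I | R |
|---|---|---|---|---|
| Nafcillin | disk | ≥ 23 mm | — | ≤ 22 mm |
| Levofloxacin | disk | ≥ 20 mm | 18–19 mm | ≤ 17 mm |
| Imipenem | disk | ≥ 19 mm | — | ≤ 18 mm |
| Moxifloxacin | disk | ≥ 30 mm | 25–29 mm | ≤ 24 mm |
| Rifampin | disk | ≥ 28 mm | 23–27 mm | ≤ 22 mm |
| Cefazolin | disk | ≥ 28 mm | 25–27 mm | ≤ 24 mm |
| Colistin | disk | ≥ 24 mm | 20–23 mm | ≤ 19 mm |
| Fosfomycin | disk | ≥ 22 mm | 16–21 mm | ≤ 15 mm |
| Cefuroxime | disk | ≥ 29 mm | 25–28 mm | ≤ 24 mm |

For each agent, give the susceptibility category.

R, S, S, S, R, S

Nafcillin (21 mm) ≤ 22 mm ⇒ resistant
Levofloxacin: 21 mm is ≥ 20 mm — susceptible
Imipenem (19 mm) ≥ 19 mm — S
Moxifloxacin: 31 mm is ≥ 30 mm — Susceptible
Rifampin (21 mm) ≤ 22 mm — Resistant
Cefazolin 37 mm: ≥ 28 mm — S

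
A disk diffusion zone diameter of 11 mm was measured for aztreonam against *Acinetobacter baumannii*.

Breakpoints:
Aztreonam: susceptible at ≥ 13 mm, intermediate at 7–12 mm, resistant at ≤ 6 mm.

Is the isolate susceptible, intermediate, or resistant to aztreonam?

I

Aztreonam (11 mm) in 7–12 mm ⇒ I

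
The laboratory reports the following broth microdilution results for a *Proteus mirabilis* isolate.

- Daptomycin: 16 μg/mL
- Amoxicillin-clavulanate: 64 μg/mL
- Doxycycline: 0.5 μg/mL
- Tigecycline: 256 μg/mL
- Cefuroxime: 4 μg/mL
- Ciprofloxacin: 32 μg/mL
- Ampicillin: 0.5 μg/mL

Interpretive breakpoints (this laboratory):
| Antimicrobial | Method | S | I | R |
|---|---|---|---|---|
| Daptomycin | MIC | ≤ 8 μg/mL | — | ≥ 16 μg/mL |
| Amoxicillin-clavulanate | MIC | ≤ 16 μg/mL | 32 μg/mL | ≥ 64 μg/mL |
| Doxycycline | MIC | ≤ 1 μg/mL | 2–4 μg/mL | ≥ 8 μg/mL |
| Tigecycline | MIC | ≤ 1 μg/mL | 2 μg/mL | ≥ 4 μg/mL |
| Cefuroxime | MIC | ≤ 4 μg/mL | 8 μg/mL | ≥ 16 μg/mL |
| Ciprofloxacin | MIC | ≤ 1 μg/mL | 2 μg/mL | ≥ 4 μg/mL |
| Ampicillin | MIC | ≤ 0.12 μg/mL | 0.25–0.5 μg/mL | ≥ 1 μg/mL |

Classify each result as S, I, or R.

Daptomycin 16 μg/mL: ≥ 16 μg/mL ⇒ resistant
Amoxicillin-clavulanate: 64 μg/mL is ≥ 64 μg/mL — R
Doxycycline (0.5 μg/mL) ≤ 1 μg/mL — S
Tigecycline: 256 μg/mL is ≥ 4 μg/mL ⇒ resistant
Cefuroxime: 4 μg/mL is ≤ 4 μg/mL ⇒ Susceptible
Ciprofloxacin 32 μg/mL: ≥ 4 μg/mL ⇒ Resistant
Ampicillin (0.5 μg/mL) in 0.25–0.5 μg/mL ⇒ I

R, R, S, R, S, R, I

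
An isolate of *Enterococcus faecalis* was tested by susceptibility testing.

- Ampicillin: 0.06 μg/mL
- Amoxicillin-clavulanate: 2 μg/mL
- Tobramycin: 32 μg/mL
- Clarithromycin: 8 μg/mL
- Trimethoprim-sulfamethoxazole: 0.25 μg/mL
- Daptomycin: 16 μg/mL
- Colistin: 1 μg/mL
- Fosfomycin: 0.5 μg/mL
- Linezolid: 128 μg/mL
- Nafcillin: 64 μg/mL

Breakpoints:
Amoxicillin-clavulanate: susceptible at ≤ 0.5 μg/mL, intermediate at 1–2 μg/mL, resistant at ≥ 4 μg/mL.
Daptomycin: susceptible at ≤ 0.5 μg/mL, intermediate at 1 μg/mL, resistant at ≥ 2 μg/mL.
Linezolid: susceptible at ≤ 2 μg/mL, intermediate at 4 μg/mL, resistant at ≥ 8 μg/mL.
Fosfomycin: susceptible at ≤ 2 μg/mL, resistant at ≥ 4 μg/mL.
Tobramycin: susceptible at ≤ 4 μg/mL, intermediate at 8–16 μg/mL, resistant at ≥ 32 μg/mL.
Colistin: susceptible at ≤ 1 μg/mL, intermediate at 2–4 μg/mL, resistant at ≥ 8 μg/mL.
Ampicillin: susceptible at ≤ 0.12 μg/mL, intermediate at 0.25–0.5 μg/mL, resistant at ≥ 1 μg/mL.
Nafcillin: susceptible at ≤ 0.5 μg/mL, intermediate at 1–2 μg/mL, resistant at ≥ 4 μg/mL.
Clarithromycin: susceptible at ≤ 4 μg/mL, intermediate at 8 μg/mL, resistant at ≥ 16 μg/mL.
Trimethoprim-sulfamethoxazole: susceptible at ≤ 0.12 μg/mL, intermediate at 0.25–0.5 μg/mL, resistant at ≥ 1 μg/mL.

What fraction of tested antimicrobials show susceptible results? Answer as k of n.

3 of 10

Ampicillin: 0.06 μg/mL is ≤ 0.12 μg/mL → S
Amoxicillin-clavulanate 2 μg/mL: in 1–2 μg/mL ⇒ intermediate
Tobramycin: 32 μg/mL is ≥ 32 μg/mL → Resistant
Clarithromycin 8 μg/mL: = 8 μg/mL — Intermediate
Trimethoprim-sulfamethoxazole 0.25 μg/mL: in 0.25–0.5 μg/mL ⇒ intermediate
Daptomycin (16 μg/mL) ≥ 2 μg/mL ⇒ resistant
Colistin (1 μg/mL) ≤ 1 μg/mL → Susceptible
Fosfomycin: 0.5 μg/mL is ≤ 2 μg/mL → susceptible
Linezolid 128 μg/mL: ≥ 8 μg/mL — R
Nafcillin: 64 μg/mL is ≥ 4 μg/mL → R
Susceptible: 3/10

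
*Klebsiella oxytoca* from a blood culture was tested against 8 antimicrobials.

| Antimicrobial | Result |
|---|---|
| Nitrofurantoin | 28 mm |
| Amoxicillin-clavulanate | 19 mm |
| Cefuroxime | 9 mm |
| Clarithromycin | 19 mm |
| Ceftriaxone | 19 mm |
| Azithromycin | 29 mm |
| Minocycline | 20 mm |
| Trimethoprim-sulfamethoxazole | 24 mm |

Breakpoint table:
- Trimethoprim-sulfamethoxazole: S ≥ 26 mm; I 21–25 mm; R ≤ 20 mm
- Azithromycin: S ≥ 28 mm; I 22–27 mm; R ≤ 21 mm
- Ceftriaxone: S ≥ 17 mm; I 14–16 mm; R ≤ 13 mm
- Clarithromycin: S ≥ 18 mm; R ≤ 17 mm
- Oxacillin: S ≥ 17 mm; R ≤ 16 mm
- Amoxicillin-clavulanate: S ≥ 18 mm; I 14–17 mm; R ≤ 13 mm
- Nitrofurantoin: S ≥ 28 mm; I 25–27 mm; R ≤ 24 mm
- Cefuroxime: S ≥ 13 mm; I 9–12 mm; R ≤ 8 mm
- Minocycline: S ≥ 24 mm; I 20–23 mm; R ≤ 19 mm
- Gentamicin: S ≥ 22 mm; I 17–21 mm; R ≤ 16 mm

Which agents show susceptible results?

Nitrofurantoin (28 mm) ≥ 28 mm → Susceptible
Amoxicillin-clavulanate: 19 mm is ≥ 18 mm — Susceptible
Cefuroxime (9 mm) in 9–12 mm ⇒ intermediate
Clarithromycin 19 mm: ≥ 18 mm ⇒ Susceptible
Ceftriaxone: 19 mm is ≥ 17 mm — susceptible
Azithromycin (29 mm) ≥ 28 mm — S
Minocycline (20 mm) in 20–23 mm — Intermediate
Trimethoprim-sulfamethoxazole: 24 mm is in 21–25 mm — intermediate

nitrofurantoin, amoxicillin-clavulanate, clarithromycin, ceftriaxone, azithromycin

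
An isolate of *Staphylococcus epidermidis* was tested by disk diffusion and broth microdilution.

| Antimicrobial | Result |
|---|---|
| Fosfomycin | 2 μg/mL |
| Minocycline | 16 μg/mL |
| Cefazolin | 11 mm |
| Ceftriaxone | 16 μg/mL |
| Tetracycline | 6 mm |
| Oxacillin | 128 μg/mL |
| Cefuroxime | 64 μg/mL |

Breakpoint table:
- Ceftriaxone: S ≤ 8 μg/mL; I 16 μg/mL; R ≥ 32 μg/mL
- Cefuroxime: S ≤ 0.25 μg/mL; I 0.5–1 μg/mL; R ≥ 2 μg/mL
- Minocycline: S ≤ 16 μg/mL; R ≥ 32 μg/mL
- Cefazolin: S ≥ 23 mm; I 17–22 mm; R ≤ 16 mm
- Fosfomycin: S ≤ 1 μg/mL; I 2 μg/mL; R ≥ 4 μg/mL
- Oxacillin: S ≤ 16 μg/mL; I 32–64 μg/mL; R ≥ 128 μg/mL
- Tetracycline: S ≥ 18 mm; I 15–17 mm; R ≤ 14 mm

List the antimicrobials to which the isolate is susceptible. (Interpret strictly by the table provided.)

Fosfomycin 2 μg/mL: = 2 μg/mL — Intermediate
Minocycline 16 μg/mL: ≤ 16 μg/mL → susceptible
Cefazolin (11 mm) ≤ 16 mm — resistant
Ceftriaxone 16 μg/mL: = 16 μg/mL — Intermediate
Tetracycline 6 mm: ≤ 14 mm → Resistant
Oxacillin (128 μg/mL) ≥ 128 μg/mL — resistant
Cefuroxime: 64 μg/mL is ≥ 2 μg/mL — Resistant

minocycline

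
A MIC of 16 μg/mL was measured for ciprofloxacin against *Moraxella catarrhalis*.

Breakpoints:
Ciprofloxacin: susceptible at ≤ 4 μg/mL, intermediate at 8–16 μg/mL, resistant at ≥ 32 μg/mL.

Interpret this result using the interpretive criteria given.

I

Ciprofloxacin: 16 μg/mL is in 8–16 μg/mL ⇒ I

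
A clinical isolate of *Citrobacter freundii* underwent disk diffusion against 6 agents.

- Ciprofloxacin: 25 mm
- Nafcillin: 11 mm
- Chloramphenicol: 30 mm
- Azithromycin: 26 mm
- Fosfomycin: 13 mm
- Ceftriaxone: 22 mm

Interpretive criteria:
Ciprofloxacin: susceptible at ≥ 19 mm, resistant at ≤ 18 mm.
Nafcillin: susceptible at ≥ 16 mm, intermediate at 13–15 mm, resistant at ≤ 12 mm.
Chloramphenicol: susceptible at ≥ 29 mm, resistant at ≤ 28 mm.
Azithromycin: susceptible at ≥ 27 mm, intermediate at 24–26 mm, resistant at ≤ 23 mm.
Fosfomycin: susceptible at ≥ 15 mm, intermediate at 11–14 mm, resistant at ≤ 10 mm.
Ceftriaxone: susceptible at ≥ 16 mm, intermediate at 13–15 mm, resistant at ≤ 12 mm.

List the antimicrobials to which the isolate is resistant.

Ciprofloxacin 25 mm: ≥ 19 mm — S
Nafcillin: 11 mm is ≤ 12 mm ⇒ R
Chloramphenicol 30 mm: ≥ 29 mm → S
Azithromycin: 26 mm is in 24–26 mm — I
Fosfomycin (13 mm) in 11–14 mm ⇒ intermediate
Ceftriaxone (22 mm) ≥ 16 mm — Susceptible

nafcillin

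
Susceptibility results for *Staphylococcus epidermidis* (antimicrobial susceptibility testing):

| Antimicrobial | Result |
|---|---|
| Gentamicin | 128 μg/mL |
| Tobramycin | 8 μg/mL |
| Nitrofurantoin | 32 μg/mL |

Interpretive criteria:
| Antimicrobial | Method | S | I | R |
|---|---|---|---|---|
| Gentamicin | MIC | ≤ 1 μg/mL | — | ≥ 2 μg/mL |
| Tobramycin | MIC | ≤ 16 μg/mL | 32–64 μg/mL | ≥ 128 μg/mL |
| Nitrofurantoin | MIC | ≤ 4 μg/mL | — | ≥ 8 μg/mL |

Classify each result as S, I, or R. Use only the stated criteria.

Gentamicin: 128 μg/mL is ≥ 2 μg/mL — Resistant
Tobramycin (8 μg/mL) ≤ 16 μg/mL → S
Nitrofurantoin: 32 μg/mL is ≥ 8 μg/mL — Resistant

R, S, R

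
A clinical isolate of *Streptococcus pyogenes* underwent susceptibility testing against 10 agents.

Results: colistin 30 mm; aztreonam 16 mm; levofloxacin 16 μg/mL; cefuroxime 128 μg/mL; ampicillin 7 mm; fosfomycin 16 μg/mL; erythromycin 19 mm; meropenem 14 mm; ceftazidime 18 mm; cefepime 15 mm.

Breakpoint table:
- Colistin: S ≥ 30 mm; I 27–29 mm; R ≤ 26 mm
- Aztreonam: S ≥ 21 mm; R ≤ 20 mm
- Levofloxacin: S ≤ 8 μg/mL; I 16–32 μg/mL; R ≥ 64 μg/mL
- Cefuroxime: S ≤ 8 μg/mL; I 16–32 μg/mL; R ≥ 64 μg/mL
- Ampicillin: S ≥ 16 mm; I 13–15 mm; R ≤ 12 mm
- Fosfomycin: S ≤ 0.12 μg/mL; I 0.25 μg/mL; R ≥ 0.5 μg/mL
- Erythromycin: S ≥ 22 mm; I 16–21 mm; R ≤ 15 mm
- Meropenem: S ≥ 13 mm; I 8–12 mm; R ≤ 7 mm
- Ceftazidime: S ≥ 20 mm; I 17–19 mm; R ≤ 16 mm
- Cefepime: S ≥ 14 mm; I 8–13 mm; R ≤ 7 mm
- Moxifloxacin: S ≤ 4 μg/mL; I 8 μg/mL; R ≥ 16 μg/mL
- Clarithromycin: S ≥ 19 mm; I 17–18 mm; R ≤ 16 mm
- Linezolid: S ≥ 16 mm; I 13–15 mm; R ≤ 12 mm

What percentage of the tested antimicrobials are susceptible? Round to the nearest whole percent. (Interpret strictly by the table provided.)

30%

Colistin (30 mm) ≥ 30 mm — Susceptible
Aztreonam: 16 mm is ≤ 20 mm → Resistant
Levofloxacin 16 μg/mL: in 16–32 μg/mL — Intermediate
Cefuroxime (128 μg/mL) ≥ 64 μg/mL ⇒ R
Ampicillin 7 mm: ≤ 12 mm → resistant
Fosfomycin: 16 μg/mL is ≥ 0.5 μg/mL ⇒ Resistant
Erythromycin (19 mm) in 16–21 mm → I
Meropenem: 14 mm is ≥ 13 mm ⇒ S
Ceftazidime (18 mm) in 17–19 mm — intermediate
Cefepime 15 mm: ≥ 14 mm — susceptible
Susceptible: 3/10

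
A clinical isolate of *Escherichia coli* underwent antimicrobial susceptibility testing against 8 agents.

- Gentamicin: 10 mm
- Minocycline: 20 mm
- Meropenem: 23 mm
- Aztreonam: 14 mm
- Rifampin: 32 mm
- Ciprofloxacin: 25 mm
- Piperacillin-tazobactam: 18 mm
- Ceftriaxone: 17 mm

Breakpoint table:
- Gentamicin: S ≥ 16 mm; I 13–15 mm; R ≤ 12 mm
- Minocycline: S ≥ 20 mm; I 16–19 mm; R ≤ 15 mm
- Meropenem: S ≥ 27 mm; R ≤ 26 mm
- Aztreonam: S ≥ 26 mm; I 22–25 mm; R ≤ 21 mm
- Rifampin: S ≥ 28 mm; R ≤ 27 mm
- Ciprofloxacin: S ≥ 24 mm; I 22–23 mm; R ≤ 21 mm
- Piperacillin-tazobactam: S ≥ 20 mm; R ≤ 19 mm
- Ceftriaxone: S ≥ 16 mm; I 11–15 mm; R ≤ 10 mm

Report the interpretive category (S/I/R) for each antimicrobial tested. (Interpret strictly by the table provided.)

R, S, R, R, S, S, R, S

Gentamicin 10 mm: ≤ 12 mm → resistant
Minocycline (20 mm) ≥ 20 mm ⇒ Susceptible
Meropenem 23 mm: ≤ 26 mm → resistant
Aztreonam (14 mm) ≤ 21 mm — resistant
Rifampin 32 mm: ≥ 28 mm — susceptible
Ciprofloxacin: 25 mm is ≥ 24 mm ⇒ Susceptible
Piperacillin-tazobactam 18 mm: ≤ 19 mm — R
Ceftriaxone (17 mm) ≥ 16 mm → susceptible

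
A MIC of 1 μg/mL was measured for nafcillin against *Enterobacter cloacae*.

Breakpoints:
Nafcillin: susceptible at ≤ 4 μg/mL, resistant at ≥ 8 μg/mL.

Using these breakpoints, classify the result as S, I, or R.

Susceptible

Nafcillin: 1 μg/mL is ≤ 4 μg/mL — Susceptible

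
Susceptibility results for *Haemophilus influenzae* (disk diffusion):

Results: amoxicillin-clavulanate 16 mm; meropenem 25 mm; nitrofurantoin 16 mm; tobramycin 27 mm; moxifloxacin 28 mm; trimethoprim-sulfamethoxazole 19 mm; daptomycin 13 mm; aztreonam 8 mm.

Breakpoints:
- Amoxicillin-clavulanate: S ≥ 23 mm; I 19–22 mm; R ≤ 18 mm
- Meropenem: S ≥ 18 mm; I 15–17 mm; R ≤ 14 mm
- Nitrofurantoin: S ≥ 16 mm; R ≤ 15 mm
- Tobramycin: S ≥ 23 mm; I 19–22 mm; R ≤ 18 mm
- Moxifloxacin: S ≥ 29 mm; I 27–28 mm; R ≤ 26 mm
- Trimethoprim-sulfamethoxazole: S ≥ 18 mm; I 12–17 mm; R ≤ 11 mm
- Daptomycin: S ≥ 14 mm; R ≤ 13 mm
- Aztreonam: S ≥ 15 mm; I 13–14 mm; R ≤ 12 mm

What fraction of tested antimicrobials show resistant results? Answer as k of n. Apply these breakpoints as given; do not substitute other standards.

Amoxicillin-clavulanate: 16 mm is ≤ 18 mm → resistant
Meropenem: 25 mm is ≥ 18 mm → S
Nitrofurantoin 16 mm: ≥ 16 mm — Susceptible
Tobramycin: 27 mm is ≥ 23 mm ⇒ Susceptible
Moxifloxacin (28 mm) in 27–28 mm → I
Trimethoprim-sulfamethoxazole (19 mm) ≥ 18 mm → S
Daptomycin: 13 mm is ≤ 13 mm → Resistant
Aztreonam 8 mm: ≤ 12 mm — R
Resistant: 3/8

3 of 8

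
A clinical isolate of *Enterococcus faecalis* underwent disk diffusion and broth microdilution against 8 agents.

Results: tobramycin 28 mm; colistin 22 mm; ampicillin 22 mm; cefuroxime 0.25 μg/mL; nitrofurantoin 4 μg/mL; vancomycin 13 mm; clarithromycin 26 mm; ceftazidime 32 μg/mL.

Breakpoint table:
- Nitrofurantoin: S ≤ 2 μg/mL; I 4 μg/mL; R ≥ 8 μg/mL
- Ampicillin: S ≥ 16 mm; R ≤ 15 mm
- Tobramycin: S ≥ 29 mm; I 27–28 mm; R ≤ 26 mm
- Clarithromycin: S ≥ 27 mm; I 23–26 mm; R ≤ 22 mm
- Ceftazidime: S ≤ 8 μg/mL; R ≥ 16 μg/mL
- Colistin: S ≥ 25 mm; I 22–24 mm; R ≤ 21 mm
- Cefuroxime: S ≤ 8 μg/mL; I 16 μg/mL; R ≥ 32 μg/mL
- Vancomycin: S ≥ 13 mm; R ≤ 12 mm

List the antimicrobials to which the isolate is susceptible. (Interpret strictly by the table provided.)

ampicillin, cefuroxime, vancomycin

Tobramycin (28 mm) in 27–28 mm ⇒ I
Colistin 22 mm: in 22–24 mm ⇒ intermediate
Ampicillin (22 mm) ≥ 16 mm → S
Cefuroxime (0.25 μg/mL) ≤ 8 μg/mL — S
Nitrofurantoin 4 μg/mL: = 4 μg/mL → I
Vancomycin: 13 mm is ≥ 13 mm — susceptible
Clarithromycin 26 mm: in 23–26 mm — I
Ceftazidime 32 μg/mL: ≥ 16 μg/mL → resistant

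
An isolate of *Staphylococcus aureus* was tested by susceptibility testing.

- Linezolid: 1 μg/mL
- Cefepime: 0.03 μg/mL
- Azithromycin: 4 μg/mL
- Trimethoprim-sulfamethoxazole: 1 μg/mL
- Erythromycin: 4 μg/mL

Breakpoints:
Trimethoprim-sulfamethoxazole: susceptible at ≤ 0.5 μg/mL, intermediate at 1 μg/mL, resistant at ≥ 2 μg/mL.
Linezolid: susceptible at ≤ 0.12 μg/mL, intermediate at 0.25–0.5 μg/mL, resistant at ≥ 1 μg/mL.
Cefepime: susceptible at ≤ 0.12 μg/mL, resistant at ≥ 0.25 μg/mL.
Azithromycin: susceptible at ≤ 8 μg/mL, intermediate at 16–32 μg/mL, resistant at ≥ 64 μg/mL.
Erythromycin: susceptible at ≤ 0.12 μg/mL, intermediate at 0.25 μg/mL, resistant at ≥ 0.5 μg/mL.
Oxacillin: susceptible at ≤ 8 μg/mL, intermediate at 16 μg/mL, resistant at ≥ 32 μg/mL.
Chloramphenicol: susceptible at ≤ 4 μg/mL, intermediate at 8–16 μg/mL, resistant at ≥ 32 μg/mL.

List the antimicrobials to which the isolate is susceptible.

cefepime, azithromycin

Linezolid: 1 μg/mL is ≥ 1 μg/mL ⇒ R
Cefepime 0.03 μg/mL: ≤ 0.12 μg/mL → S
Azithromycin: 4 μg/mL is ≤ 8 μg/mL ⇒ S
Trimethoprim-sulfamethoxazole 1 μg/mL: = 1 μg/mL ⇒ I
Erythromycin: 4 μg/mL is ≥ 0.5 μg/mL — Resistant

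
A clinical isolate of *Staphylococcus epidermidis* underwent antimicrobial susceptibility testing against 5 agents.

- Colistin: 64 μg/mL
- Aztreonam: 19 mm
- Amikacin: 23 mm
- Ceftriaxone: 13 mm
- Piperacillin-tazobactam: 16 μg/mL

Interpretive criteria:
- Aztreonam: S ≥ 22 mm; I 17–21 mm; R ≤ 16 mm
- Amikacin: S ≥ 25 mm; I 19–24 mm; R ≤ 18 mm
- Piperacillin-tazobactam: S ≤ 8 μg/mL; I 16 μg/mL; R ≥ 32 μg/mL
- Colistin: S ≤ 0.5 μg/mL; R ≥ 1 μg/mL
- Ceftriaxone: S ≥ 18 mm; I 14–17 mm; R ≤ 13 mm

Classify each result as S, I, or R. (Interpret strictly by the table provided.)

R, I, I, R, I

Colistin: 64 μg/mL is ≥ 1 μg/mL — resistant
Aztreonam (19 mm) in 17–21 mm ⇒ intermediate
Amikacin 23 mm: in 19–24 mm — Intermediate
Ceftriaxone 13 mm: ≤ 13 mm → resistant
Piperacillin-tazobactam 16 μg/mL: = 16 μg/mL → Intermediate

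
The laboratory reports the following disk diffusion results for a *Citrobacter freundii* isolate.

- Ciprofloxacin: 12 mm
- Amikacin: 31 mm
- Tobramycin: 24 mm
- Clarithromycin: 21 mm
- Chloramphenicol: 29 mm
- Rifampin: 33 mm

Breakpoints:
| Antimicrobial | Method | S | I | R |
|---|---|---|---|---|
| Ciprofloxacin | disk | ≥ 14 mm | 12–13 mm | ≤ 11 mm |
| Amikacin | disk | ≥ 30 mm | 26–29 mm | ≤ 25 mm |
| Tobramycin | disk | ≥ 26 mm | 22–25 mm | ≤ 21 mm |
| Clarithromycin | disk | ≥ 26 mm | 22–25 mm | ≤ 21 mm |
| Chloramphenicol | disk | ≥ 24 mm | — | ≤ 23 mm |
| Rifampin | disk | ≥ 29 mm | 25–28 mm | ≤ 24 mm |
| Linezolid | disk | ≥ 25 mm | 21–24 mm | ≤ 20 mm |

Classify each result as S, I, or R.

I, S, I, R, S, S

Ciprofloxacin 12 mm: in 12–13 mm ⇒ I
Amikacin 31 mm: ≥ 30 mm → Susceptible
Tobramycin 24 mm: in 22–25 mm ⇒ intermediate
Clarithromycin (21 mm) ≤ 21 mm ⇒ resistant
Chloramphenicol 29 mm: ≥ 24 mm — S
Rifampin (33 mm) ≥ 29 mm — S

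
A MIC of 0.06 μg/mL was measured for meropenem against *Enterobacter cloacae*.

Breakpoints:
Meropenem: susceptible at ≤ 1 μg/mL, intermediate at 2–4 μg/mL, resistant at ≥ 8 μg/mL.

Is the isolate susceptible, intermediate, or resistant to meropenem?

S

Meropenem: 0.06 μg/mL is ≤ 1 μg/mL — susceptible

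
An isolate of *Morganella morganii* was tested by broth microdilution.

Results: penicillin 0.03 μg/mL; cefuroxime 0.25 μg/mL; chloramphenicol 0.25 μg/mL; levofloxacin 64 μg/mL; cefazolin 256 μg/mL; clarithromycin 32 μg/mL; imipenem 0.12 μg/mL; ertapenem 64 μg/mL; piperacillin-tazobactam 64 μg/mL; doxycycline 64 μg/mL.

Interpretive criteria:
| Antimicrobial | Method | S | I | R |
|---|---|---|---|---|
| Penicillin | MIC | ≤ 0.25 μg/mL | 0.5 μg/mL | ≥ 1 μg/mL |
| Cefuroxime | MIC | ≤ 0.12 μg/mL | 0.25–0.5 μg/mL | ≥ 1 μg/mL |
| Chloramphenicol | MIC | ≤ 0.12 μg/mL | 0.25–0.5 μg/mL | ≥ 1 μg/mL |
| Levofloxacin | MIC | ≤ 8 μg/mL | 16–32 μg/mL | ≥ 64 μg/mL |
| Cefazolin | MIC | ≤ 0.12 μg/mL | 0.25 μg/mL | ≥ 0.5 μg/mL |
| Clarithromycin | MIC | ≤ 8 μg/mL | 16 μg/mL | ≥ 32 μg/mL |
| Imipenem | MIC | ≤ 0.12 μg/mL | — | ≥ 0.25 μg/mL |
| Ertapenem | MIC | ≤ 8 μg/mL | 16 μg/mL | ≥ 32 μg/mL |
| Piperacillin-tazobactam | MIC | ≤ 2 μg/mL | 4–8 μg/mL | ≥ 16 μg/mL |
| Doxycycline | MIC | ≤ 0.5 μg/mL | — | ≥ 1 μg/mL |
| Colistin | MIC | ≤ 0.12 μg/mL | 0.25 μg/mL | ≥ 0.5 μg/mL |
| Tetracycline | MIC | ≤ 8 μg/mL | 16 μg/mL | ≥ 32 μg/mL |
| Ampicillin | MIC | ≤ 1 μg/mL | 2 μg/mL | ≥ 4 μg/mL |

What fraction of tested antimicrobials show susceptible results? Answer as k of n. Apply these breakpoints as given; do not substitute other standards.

2 of 10

Penicillin 0.03 μg/mL: ≤ 0.25 μg/mL → S
Cefuroxime (0.25 μg/mL) in 0.25–0.5 μg/mL — I
Chloramphenicol (0.25 μg/mL) in 0.25–0.5 μg/mL → intermediate
Levofloxacin: 64 μg/mL is ≥ 64 μg/mL ⇒ resistant
Cefazolin (256 μg/mL) ≥ 0.5 μg/mL → R
Clarithromycin (32 μg/mL) ≥ 32 μg/mL — resistant
Imipenem 0.12 μg/mL: ≤ 0.12 μg/mL ⇒ susceptible
Ertapenem 64 μg/mL: ≥ 32 μg/mL — Resistant
Piperacillin-tazobactam: 64 μg/mL is ≥ 16 μg/mL ⇒ resistant
Doxycycline 64 μg/mL: ≥ 1 μg/mL — R
Susceptible: 2/10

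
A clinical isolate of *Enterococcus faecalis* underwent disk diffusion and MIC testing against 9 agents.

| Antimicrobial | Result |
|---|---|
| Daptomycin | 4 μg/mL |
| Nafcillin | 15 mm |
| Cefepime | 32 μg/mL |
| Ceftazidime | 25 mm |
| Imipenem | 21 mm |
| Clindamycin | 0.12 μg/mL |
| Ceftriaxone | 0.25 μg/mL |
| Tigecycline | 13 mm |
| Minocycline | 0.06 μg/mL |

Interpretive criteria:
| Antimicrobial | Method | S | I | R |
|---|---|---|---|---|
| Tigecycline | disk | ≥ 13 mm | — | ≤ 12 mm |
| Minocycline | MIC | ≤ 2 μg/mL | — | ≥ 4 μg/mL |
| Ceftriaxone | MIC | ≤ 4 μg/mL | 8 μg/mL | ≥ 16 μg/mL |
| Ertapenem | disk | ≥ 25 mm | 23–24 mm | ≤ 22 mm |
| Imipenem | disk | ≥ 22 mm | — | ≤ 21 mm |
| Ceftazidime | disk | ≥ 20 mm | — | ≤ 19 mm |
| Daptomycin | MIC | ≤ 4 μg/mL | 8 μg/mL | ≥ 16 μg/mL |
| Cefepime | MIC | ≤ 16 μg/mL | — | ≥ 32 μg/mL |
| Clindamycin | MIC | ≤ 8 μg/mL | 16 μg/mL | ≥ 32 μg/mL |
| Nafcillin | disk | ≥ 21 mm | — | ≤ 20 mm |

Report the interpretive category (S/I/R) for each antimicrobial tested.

S, R, R, S, R, S, S, S, S

Daptomycin: 4 μg/mL is ≤ 4 μg/mL — susceptible
Nafcillin: 15 mm is ≤ 20 mm ⇒ R
Cefepime (32 μg/mL) ≥ 32 μg/mL ⇒ Resistant
Ceftazidime: 25 mm is ≥ 20 mm ⇒ Susceptible
Imipenem: 21 mm is ≤ 21 mm — Resistant
Clindamycin (0.12 μg/mL) ≤ 8 μg/mL ⇒ Susceptible
Ceftriaxone 0.25 μg/mL: ≤ 4 μg/mL → S
Tigecycline: 13 mm is ≥ 13 mm — Susceptible
Minocycline: 0.06 μg/mL is ≤ 2 μg/mL — susceptible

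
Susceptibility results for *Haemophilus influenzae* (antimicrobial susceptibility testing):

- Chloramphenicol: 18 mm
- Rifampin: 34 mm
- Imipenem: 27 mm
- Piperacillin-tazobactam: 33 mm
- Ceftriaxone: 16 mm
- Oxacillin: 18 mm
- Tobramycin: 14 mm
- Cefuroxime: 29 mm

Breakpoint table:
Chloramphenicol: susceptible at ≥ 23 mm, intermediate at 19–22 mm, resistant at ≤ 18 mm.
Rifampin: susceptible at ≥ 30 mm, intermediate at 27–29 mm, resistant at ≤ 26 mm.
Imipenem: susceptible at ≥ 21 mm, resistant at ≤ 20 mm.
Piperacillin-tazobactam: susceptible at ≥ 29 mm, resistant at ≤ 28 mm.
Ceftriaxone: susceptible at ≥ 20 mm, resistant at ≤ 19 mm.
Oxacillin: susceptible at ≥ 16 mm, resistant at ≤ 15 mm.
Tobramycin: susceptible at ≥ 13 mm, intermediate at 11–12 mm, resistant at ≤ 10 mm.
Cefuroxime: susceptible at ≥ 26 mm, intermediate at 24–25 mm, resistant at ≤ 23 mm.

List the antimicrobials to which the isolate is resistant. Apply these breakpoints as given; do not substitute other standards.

Chloramphenicol 18 mm: ≤ 18 mm → resistant
Rifampin: 34 mm is ≥ 30 mm — S
Imipenem: 27 mm is ≥ 21 mm → S
Piperacillin-tazobactam 33 mm: ≥ 29 mm → susceptible
Ceftriaxone (16 mm) ≤ 19 mm ⇒ R
Oxacillin (18 mm) ≥ 16 mm ⇒ S
Tobramycin 14 mm: ≥ 13 mm → susceptible
Cefuroxime (29 mm) ≥ 26 mm → susceptible

chloramphenicol, ceftriaxone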